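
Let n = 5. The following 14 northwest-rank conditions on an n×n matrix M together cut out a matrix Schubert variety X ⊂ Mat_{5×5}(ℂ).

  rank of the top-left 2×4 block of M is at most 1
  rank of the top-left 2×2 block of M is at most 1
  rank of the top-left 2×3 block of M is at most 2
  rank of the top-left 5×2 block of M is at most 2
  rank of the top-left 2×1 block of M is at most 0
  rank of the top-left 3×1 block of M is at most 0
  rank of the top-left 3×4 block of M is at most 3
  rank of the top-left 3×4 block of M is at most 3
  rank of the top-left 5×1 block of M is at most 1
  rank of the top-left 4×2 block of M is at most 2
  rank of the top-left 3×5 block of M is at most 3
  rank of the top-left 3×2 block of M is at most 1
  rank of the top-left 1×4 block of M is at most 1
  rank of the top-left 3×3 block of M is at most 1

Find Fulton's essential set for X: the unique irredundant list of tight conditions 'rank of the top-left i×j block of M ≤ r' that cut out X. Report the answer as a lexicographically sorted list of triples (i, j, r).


Reconstructing r_w from the 14 given conditions:

  R[1]: 0  1  1  1  1
  R[2]: 0  1  1  1  2
  R[3]: 0  1  1  2  3
  R[4]: 1  2  2  3  4
  R[5]: 1  2  3  4  5

hence w(1..5) = (2, 5, 4, 1, 3).

3 SE-corners of the 6-cell Rothe diagram give Ess(w):

[(2, 4, 1), (3, 1, 0), (3, 3, 1)]


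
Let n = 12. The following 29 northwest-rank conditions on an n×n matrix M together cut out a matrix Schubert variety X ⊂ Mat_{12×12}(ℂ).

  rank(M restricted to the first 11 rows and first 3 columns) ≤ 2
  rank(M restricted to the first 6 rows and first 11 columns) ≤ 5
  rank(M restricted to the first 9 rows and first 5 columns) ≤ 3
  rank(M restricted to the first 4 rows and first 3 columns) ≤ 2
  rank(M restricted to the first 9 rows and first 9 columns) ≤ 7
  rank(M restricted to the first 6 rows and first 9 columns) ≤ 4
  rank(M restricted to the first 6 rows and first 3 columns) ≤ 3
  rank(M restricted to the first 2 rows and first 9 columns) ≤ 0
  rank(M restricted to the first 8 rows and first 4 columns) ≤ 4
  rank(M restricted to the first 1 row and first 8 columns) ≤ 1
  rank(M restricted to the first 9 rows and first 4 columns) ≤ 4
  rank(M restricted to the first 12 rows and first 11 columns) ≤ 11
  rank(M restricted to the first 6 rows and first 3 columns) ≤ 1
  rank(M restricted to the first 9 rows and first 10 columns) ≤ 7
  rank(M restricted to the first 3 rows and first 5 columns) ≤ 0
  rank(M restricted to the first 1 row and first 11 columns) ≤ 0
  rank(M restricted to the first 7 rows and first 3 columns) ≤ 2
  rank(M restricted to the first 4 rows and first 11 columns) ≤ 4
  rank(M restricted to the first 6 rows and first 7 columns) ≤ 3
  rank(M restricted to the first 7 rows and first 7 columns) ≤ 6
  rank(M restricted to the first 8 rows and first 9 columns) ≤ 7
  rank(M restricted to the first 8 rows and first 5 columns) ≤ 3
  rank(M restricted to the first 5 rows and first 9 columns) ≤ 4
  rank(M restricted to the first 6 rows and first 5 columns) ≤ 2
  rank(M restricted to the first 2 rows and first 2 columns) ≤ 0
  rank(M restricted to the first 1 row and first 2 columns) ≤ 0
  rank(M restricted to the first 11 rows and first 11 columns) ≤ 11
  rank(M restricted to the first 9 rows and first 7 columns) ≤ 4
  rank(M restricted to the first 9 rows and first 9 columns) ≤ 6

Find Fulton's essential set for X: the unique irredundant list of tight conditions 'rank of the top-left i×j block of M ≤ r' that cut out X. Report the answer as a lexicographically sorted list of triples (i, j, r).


Propagating the 29 rank bounds to every northwest block:

  R[1]: 0  0  0  0  0  0  0  0  0  0  0  1
  R[2]: 0  0  0  0  0  0  0  0  0  1  1  2
  R[3]: 0  0  0  0  0  1  1  1  1  2  2  3
  R[4]: 1  1  1  1  1  2  2  2  2  3  3  4
  R[5]: 1  1  1  2  2  3  3  3  3  4  4  5
  R[6]: 1  1  1  2  2  3  3  4  4  5  5  6
  R[7]: 1  2  2  3  3  4  4  5  5  6  6  7
  R[8]: 1  2  2  3  3  4  4  5  6  7  7  8
  R[9]: 1  2  2  3  3  4  4  5  6  7  8  9
  R[10]: 1  2  2  3  4  5  5  6  7  8  9  10
  R[11]: 1  2  2  3  4  5  6  7  8  9  10  11
  R[12]: 1  2  3  4  5  6  7  8  9  10  11  12

second differences of R give the permutation w = (12, 10, 6, 1, 4, 8, 2, 9, 11, 5, 7, 3).

Rothe diagram D(w) (39 cells), 9 SE-corners (essential conditions):

[(1, 11, 0), (2, 9, 0), (3, 5, 0), (6, 3, 1), (6, 5, 2), (6, 7, 3), (9, 5, 3), (9, 7, 4), (11, 3, 2)]


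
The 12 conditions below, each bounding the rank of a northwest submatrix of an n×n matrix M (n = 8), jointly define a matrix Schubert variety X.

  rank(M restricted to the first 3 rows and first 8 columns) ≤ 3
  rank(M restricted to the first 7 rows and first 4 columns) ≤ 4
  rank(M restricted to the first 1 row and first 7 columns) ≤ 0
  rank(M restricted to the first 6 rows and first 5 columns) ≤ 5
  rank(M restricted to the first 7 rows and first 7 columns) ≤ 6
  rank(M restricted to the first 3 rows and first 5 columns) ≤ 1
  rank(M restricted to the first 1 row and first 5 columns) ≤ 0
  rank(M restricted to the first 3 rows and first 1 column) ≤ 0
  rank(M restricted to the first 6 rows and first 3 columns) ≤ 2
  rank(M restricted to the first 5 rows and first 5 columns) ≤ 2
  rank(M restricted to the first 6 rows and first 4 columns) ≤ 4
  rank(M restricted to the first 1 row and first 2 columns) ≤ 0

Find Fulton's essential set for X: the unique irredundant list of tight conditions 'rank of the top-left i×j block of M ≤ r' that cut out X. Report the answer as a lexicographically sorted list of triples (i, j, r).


The tightest implied rank at each (i,j), from the 12 conditions:

  0  0  0  0  0  0  0  1
  0  1  1  1  1  1  1  2
  0  1  1  1  1  2  2  3
  1  2  2  2  2  3  3  4
  1  2  2  2  2  3  4  5
  1  2  2  3  3  4  5  6
  1  2  3  4  4  5  6  7
  1  2  3  4  5  6  7  8

the unique w with this rank table is (8, 2, 6, 1, 7, 4, 3, 5).

Fulton essential set (5 of the 16 Rothe cells):

[(1, 7, 0), (3, 1, 0), (3, 5, 1), (5, 5, 2), (6, 3, 2)]


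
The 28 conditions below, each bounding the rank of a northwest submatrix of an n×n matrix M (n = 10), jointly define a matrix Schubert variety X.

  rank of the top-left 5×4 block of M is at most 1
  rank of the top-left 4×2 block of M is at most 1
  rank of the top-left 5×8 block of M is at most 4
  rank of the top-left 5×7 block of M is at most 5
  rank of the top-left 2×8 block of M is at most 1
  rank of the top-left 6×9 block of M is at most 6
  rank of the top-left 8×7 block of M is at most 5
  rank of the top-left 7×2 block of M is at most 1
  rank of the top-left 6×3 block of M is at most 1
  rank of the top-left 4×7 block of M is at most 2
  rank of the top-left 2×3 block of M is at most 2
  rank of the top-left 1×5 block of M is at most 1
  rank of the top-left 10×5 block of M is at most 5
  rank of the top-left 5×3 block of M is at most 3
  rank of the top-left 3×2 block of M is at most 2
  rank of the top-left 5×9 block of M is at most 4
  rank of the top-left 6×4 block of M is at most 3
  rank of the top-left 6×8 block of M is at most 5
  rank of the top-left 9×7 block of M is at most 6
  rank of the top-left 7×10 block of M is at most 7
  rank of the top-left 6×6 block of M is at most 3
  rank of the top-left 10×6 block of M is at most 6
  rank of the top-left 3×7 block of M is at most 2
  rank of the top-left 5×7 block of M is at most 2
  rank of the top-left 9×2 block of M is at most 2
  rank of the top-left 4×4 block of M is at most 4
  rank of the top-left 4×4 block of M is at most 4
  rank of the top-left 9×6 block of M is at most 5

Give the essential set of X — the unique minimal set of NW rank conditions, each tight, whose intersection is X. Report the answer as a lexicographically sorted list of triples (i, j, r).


Recovering R(i,j) via the rank-extension bound from the 28 conditions:

  R[1]: 1  1  1  1  1  1  1  1  1  1
  R[2]: 1  1  1  1  1  1  1  1  2  2
  R[3]: 1  1  1  1  2  2  2  2  3  3
  R[4]: 1  1  1  1  2  2  2  3  4  4
  R[5]: 1  1  1  1  2  2  2  3  4  5
  R[6]: 1  1  1  2  3  3  3  4  5  6
  R[7]: 1  1  2  3  4  4  4  5  6  7
  R[8]: 1  2  3  4  5  5  5  6  7  8
  R[9]: 1  2  3  4  5  5  6  7  8  9
  R[10]: 1  2  3  4  5  6  7  8  9  10

reading off 1-entries of Δ²R: w = (1, 9, 5, 8, 10, 4, 3, 2, 7, 6).

Fulton essential set (6 of the 24 Rothe cells):

[(2, 8, 1), (5, 4, 1), (5, 7, 2), (6, 3, 1), (7, 2, 1), (9, 6, 5)]


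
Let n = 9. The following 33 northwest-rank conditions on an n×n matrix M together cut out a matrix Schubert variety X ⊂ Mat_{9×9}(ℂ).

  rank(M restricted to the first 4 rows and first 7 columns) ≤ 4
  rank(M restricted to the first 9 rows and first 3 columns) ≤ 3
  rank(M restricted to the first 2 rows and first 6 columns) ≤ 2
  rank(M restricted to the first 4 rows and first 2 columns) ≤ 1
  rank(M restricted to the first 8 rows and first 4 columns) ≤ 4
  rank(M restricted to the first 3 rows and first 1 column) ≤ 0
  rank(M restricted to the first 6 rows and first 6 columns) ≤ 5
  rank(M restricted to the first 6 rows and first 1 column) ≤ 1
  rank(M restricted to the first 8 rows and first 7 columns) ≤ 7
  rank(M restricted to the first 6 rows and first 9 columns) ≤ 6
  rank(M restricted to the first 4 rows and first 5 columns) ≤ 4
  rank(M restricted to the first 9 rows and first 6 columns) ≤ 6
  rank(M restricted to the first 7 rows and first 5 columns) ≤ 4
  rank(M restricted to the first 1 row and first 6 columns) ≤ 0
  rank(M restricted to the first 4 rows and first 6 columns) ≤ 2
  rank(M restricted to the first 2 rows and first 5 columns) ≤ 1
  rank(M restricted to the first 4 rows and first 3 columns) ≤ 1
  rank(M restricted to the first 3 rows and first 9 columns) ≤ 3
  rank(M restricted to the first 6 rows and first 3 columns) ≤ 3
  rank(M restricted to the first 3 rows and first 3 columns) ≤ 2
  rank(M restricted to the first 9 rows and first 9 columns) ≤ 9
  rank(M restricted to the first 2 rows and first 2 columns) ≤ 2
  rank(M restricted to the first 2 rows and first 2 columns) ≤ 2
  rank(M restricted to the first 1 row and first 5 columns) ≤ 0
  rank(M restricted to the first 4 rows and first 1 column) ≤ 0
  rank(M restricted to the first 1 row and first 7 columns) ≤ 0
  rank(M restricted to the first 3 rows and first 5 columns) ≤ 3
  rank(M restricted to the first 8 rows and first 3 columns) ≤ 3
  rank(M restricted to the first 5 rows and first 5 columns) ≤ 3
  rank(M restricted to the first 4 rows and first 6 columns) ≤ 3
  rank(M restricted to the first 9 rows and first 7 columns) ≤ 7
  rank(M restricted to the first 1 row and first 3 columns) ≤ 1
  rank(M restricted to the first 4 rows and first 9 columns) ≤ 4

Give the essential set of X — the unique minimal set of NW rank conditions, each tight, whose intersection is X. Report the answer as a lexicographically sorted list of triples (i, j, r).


The tightest implied rank at each (i,j), from the 33 conditions:

  R[1]: 0 0 0 0 0 0 0 1 1
  R[2]: 0 1 1 1 1 1 1 2 2
  R[3]: 0 1 1 2 2 2 2 3 3
  R[4]: 0 1 1 2 2 2 3 4 4
  R[5]: 1 2 2 3 3 3 4 5 5
  R[6]: 1 2 3 4 4 4 5 6 6
  R[7]: 1 2 3 4 4 5 6 7 7
  R[8]: 1 2 3 4 5 6 7 8 8
  R[9]: 1 2 3 4 5 6 7 8 9

giving w = (8, 2, 4, 7, 1, 3, 6, 5, 9) via Δ²R.

5 SE-corners of the 15-cell Rothe diagram give Ess(w):

[(1, 7, 0), (4, 1, 0), (4, 3, 1), (4, 6, 2), (7, 5, 4)]


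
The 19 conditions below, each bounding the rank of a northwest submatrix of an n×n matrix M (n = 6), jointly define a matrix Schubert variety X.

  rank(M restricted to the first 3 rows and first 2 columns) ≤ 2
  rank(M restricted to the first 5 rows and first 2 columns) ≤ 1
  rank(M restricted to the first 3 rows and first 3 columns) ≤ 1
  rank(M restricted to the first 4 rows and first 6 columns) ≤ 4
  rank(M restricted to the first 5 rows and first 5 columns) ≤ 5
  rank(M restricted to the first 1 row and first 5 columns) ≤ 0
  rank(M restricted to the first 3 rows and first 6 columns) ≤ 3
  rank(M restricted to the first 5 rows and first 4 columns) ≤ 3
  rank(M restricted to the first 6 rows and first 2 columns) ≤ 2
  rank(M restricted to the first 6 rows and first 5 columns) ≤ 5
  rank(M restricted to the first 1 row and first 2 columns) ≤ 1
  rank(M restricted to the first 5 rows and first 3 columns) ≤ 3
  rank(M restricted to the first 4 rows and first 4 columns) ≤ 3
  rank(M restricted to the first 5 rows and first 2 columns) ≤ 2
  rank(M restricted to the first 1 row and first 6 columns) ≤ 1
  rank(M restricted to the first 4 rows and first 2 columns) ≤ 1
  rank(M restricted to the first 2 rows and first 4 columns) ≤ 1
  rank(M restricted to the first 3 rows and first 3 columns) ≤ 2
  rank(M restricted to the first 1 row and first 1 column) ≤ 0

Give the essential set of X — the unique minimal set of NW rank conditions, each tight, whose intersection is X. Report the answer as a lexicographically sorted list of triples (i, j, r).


Computing R[i][j] = min implied NW-rank bound (n=6, 19 conditions):

  R[1]: 0 | 0 | 0 | 0 | 0 | 1
  R[2]: 1 | 1 | 1 | 1 | 1 | 2
  R[3]: 1 | 1 | 1 | 2 | 2 | 3
  R[4]: 1 | 1 | 2 | 3 | 3 | 4
  R[5]: 1 | 1 | 2 | 3 | 4 | 5
  R[6]: 1 | 2 | 3 | 4 | 5 | 6

the unique w with this rank table is (6, 1, 4, 3, 5, 2).

Rothe diagram D(w) (9 cells), 3 SE-corners (essential conditions):

[(1, 5, 0), (3, 3, 1), (5, 2, 1)]


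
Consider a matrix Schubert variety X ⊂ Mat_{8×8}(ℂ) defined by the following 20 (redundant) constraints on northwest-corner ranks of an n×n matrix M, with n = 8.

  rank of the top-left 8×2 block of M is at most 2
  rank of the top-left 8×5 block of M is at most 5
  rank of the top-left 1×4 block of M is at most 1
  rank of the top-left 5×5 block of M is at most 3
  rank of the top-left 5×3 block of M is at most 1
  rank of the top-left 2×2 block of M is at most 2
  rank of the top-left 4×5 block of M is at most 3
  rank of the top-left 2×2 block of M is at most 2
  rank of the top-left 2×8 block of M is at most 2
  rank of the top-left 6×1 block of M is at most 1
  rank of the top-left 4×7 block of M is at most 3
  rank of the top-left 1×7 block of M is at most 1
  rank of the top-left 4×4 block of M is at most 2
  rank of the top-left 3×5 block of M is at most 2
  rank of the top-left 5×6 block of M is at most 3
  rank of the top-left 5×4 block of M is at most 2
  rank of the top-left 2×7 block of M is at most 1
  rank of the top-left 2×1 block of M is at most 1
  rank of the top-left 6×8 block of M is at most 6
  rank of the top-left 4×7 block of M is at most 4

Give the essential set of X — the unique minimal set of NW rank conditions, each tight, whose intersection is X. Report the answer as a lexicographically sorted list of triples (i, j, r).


Rank table r_w(8×8) implied by the 20 constraints:

  i=1: 1  1  1  1  1  1  1  1
  i=2: 1  1  1  1  1  1  1  2
  i=3: 1  1  1  2  2  2  2  3
  i=4: 1  1  1  2  3  3  3  4
  i=5: 1  1  1  2  3  3  4  5
  i=6: 1  2  2  3  4  4  5  6
  i=7: 1  2  3  4  5  5  6  7
  i=8: 1  2  3  4  5  6  7  8

reading off 1-entries of Δ²R: w = (1, 8, 4, 5, 7, 2, 3, 6).

Fulton essential set (3 of the 13 Rothe cells):

[(2, 7, 1), (5, 3, 1), (5, 6, 3)]


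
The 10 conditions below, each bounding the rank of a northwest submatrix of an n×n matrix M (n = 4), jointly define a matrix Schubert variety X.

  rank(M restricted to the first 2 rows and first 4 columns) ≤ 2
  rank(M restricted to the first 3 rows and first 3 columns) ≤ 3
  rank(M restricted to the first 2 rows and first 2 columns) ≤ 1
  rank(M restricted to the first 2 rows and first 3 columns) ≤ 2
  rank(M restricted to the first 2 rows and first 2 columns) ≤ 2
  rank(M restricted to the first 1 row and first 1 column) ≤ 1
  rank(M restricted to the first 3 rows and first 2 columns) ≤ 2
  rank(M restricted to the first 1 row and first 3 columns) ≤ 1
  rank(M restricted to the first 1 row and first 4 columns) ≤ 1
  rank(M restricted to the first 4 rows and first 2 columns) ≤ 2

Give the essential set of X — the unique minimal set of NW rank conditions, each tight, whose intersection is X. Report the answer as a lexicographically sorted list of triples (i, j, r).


Rank table r_w(4×4) implied by the 10 constraints:

  1  1  1  1
  1  1  2  2
  1  2  3  3
  1  2  3  4

the unique w with this rank table is (1, 3, 2, 4).

1 SE-corner of the 1-cell Rothe diagram gives Ess(w):

[(2, 2, 1)]


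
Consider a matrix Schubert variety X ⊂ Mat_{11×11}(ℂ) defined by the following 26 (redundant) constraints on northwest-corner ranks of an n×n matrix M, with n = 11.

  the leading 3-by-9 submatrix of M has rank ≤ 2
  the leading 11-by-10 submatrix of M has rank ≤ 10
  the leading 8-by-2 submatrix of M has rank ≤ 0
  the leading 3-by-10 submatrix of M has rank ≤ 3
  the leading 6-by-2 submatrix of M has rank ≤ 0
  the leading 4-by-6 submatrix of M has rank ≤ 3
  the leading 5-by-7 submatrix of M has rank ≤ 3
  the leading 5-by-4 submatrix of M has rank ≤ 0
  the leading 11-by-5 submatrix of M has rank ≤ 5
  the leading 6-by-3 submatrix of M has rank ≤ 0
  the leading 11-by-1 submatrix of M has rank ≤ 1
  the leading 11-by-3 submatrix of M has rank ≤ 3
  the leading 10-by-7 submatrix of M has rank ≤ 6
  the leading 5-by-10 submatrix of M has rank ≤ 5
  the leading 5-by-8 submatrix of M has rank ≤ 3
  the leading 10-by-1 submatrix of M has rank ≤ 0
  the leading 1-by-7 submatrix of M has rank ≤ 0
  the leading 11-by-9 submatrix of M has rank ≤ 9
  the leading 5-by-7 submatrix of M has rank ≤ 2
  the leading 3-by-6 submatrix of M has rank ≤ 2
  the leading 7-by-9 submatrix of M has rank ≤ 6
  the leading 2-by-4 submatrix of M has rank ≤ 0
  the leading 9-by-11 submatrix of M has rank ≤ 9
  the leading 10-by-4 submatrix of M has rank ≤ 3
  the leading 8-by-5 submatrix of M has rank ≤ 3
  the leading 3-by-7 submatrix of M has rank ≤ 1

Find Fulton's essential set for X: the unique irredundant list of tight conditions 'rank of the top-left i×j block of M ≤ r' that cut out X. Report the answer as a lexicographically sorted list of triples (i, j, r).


Rank table r_w(11×11) implied by the 26 constraints:

  row 1: 0 0 0 0 0 0 0 1 1 1 1
  row 2: 0 0 0 0 1 1 1 2 2 2 2
  row 3: 0 0 0 0 1 1 1 2 2 3 3
  row 4: 0 0 0 0 1 2 2 3 3 4 4
  row 5: 0 0 0 0 1 2 2 3 4 5 5
  row 6: 0 0 0 1 2 3 3 4 5 6 6
  row 7: 0 0 1 2 3 4 4 5 6 7 7
  row 8: 0 0 1 2 3 4 5 6 7 8 8
  row 9: 0 1 2 3 4 5 6 7 8 9 9
  row 10: 0 1 2 3 4 5 6 7 8 9 10
  row 11: 1 2 3 4 5 6 7 8 9 10 11

giving w = (8, 5, 10, 6, 9, 4, 3, 7, 2, 11, 1) via Δ²R.

Fulton essential set (8 of the 36 Rothe cells):

[(1, 7, 0), (3, 7, 1), (3, 9, 2), (5, 4, 0), (5, 7, 2), (6, 3, 0), (8, 2, 0), (10, 1, 0)]


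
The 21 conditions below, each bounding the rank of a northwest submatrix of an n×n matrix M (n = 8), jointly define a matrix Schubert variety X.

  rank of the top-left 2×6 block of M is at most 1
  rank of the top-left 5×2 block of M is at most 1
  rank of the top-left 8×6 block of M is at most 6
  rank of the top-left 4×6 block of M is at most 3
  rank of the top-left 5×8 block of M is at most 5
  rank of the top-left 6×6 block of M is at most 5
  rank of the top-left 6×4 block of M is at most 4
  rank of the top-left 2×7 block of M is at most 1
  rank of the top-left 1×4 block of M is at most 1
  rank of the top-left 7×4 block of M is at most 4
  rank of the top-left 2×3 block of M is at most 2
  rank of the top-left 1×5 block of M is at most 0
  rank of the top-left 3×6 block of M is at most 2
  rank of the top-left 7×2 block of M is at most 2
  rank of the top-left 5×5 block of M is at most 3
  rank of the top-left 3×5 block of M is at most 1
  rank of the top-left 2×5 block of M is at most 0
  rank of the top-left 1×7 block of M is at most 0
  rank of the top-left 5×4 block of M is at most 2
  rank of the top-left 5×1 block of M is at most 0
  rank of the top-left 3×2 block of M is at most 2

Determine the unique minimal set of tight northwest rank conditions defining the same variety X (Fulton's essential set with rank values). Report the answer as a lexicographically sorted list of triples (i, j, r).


Recovering R(i,j) via the rank-extension bound from the 21 conditions:

  row 1: 0, 0, 0, 0, 0, 0, 0, 1
  row 2: 0, 0, 0, 0, 0, 1, 1, 2
  row 3: 0, 1, 1, 1, 1, 2, 2, 3
  row 4: 0, 1, 2, 2, 2, 3, 3, 4
  row 5: 0, 1, 2, 2, 3, 4, 4, 5
  row 6: 1, 2, 3, 3, 4, 5, 5, 6
  row 7: 1, 2, 3, 4, 5, 6, 6, 7
  row 8: 1, 2, 3, 4, 5, 6, 7, 8

second differences of R give the permutation w = (8, 6, 2, 3, 5, 1, 4, 7).

Rothe diagram D(w) (16 cells), 4 SE-corners (essential conditions):

[(1, 7, 0), (2, 5, 0), (5, 1, 0), (5, 4, 2)]


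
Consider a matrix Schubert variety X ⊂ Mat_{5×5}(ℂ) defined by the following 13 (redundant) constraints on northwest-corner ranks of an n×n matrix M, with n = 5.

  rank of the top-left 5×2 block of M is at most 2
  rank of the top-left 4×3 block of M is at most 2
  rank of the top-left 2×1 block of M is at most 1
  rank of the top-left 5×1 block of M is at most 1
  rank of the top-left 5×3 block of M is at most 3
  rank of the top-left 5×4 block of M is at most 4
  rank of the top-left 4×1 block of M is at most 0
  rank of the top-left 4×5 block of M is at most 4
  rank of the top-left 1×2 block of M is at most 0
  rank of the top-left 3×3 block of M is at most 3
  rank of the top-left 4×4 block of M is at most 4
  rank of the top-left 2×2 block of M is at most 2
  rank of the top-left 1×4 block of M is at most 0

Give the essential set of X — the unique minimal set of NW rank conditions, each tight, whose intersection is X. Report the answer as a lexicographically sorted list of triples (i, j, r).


Recovering R(i,j) via the rank-extension bound from the 13 conditions:

  R[1]: 0 | 0 | 0 | 0 | 1
  R[2]: 0 | 1 | 1 | 1 | 2
  R[3]: 0 | 1 | 2 | 2 | 3
  R[4]: 0 | 1 | 2 | 3 | 4
  R[5]: 1 | 2 | 3 | 4 | 5

so w = (5, 2, 3, 4, 1).

Fulton essential set (2 of the 7 Rothe cells):

[(1, 4, 0), (4, 1, 0)]


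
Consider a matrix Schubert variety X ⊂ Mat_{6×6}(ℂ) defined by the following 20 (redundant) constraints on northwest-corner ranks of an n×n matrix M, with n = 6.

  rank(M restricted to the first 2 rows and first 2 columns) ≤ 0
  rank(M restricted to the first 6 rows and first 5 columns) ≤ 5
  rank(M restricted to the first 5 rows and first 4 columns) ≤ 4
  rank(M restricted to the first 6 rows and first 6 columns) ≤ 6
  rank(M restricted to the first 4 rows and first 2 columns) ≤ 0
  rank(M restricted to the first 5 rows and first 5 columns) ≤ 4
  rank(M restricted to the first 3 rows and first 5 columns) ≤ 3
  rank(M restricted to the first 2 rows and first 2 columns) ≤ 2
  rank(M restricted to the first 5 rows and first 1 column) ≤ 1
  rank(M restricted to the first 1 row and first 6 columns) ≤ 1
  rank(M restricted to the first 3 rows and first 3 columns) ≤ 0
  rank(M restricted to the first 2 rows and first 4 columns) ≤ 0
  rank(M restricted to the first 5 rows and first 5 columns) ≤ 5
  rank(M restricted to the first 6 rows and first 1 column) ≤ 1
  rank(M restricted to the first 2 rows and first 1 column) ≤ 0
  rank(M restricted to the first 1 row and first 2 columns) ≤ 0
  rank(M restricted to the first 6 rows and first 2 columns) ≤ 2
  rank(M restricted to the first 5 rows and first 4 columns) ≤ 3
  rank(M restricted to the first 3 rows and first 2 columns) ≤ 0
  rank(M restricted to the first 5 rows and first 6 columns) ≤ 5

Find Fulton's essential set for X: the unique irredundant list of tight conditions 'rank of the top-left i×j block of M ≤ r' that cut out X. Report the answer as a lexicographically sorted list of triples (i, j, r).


Reconstructing r_w from the 20 given conditions:

  row 1: 0 0 0 0 1 1
  row 2: 0 0 0 0 1 2
  row 3: 0 0 0 1 2 3
  row 4: 0 0 1 2 3 4
  row 5: 1 1 2 3 4 5
  row 6: 1 2 3 4 5 6

giving w = (5, 6, 4, 3, 1, 2) via Δ²R.

Fulton essential set (3 of the 13 Rothe cells):

[(2, 4, 0), (3, 3, 0), (4, 2, 0)]


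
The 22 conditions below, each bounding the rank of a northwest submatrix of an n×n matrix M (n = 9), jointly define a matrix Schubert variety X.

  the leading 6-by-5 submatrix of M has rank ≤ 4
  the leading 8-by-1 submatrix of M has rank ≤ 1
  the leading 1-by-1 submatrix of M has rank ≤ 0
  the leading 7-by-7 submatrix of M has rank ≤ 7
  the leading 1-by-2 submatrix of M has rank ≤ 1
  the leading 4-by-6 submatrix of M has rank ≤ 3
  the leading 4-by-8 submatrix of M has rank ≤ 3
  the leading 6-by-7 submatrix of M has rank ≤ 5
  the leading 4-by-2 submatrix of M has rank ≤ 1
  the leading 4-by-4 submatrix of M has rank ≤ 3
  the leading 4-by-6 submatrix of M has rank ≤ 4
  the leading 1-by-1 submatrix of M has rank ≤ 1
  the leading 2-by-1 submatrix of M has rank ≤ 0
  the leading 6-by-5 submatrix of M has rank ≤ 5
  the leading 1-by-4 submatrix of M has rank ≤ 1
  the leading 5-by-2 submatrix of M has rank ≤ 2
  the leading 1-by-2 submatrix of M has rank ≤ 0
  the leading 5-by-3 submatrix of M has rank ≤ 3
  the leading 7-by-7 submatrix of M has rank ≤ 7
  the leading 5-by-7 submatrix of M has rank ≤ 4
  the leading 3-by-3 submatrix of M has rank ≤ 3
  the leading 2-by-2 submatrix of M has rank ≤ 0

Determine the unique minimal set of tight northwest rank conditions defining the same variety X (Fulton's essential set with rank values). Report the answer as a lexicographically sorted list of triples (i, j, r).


Computing R[i][j] = min implied NW-rank bound (n=9, 22 conditions):

  0  0  1  1  1  1  1  1  1
  0  0  1  2  2  2  2  2  2
  1  1  2  3  3  3  3  3  3
  1  1  2  3  3  3  3  3  4
  1  2  3  4  4  4  4  4  5
  1  2  3  4  4  5  5  5  6
  1  2  3  4  5  6  6  6  7
  1  2  3  4  5  6  7  7  8
  1  2  3  4  5  6  7  8  9

so w = (3, 4, 1, 9, 2, 6, 5, 7, 8).

Rothe diagram D(w) (10 cells), 4 SE-corners (essential conditions):

[(2, 2, 0), (4, 2, 1), (4, 8, 3), (6, 5, 4)]


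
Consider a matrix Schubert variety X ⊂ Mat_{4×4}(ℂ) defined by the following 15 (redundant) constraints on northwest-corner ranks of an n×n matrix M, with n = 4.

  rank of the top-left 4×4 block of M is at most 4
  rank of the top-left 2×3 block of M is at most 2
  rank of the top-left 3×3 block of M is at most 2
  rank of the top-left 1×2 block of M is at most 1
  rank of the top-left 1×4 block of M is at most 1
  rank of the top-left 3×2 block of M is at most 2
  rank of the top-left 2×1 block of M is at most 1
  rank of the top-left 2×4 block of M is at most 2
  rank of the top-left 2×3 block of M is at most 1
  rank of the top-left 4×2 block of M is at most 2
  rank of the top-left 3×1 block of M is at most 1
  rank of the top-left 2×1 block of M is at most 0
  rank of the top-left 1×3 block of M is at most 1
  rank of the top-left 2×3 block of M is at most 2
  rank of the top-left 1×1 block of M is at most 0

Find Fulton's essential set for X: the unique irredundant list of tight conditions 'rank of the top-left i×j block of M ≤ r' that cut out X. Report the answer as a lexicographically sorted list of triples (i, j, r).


Computing R[i][j] = min implied NW-rank bound (n=4, 15 conditions):

  0, 1, 1, 1
  0, 1, 1, 2
  1, 2, 2, 3
  1, 2, 3, 4

reading off 1-entries of Δ²R: w = (2, 4, 1, 3).

Rothe diagram D(w) (3 cells), 2 SE-corners (essential conditions):

[(2, 1, 0), (2, 3, 1)]


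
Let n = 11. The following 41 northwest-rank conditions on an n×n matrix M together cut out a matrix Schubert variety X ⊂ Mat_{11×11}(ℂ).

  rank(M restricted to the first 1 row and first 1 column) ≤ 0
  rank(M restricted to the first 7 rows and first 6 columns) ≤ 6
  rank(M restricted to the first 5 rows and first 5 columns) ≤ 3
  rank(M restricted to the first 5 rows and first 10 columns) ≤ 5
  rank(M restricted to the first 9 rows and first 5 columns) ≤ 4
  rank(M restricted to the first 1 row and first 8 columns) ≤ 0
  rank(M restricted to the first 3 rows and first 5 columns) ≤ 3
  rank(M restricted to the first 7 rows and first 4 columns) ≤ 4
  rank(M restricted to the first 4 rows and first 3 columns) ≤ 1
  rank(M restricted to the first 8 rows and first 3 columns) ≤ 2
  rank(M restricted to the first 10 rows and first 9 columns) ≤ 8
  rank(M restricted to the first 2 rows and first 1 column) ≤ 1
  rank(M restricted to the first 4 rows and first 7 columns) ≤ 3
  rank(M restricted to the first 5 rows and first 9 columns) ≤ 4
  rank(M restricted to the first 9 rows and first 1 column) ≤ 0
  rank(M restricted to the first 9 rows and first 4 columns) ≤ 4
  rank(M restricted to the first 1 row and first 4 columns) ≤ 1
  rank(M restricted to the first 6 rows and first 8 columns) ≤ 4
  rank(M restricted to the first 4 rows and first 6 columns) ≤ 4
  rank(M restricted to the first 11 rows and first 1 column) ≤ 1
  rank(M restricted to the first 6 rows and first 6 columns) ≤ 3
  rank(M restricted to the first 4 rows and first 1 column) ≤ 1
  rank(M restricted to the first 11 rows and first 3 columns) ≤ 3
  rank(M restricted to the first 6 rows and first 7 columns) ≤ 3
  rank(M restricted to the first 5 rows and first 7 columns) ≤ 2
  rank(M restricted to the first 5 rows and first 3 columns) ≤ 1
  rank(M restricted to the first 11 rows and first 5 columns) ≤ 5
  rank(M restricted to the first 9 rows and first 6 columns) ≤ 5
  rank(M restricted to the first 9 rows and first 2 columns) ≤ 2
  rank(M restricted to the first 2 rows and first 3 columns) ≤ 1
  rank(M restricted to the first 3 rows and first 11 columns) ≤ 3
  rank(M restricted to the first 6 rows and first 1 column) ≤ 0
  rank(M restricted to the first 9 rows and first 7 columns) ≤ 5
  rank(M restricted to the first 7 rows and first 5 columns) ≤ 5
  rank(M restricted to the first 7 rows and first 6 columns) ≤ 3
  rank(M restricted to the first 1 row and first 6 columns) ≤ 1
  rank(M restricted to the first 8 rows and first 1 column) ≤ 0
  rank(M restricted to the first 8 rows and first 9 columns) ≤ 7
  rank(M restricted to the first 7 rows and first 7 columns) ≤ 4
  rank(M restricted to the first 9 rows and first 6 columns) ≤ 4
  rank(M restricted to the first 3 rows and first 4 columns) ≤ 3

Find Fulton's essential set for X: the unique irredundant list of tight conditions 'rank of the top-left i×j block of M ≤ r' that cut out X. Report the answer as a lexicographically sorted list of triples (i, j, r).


Propagating the 41 rank bounds to every northwest block:

  R[1]: 0, 0, 0, 0, 0, 0, 0, 0, 1, 1, 1
  R[2]: 0, 1, 1, 1, 1, 1, 1, 1, 2, 2, 2
  R[3]: 0, 1, 1, 2, 2, 2, 2, 2, 3, 3, 3
  R[4]: 0, 1, 1, 2, 2, 2, 2, 3, 4, 4, 4
  R[5]: 0, 1, 1, 2, 2, 2, 2, 3, 4, 5, 5
  R[6]: 0, 1, 2, 3, 3, 3, 3, 4, 5, 6, 6
  R[7]: 0, 1, 2, 3, 3, 3, 4, 5, 6, 7, 7
  R[8]: 0, 1, 2, 3, 4, 4, 5, 6, 7, 8, 8
  R[9]: 0, 1, 2, 3, 4, 4, 5, 6, 7, 8, 9
  R[10]: 1, 2, 3, 4, 5, 5, 6, 7, 8, 9, 10
  R[11]: 1, 2, 3, 4, 5, 6, 7, 8, 9, 10, 11

reading off 1-entries of Δ²R: w = (9, 2, 4, 8, 10, 3, 7, 5, 11, 1, 6).

D(w) has 28 cells with 6 SE-corners; essential set:

[(1, 8, 0), (5, 3, 1), (5, 7, 2), (7, 6, 3), (9, 1, 0), (9, 6, 4)]


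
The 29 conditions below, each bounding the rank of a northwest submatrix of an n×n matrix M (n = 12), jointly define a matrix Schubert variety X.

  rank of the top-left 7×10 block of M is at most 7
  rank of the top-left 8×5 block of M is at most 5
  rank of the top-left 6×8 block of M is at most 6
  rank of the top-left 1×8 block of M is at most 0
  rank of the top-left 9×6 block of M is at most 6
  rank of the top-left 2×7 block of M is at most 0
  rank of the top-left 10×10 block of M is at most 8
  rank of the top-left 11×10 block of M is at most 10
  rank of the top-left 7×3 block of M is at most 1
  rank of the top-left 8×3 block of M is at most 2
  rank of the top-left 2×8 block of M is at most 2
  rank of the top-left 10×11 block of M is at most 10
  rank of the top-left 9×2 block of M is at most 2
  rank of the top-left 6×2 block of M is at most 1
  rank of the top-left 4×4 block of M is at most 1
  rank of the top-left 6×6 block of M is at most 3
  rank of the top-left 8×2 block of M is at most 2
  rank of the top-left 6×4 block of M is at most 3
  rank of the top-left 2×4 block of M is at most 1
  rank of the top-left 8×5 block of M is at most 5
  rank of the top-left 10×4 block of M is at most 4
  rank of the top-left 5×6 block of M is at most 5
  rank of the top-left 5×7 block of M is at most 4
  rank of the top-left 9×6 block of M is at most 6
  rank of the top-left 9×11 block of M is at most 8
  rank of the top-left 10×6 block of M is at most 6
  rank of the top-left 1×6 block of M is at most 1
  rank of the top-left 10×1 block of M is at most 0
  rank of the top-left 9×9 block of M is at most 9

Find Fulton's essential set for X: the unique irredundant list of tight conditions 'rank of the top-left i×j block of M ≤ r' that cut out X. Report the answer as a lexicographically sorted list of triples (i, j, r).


Reconstructing r_w from the 29 given conditions:

  i=1: 0  0  0  0  0  0  0  0  1  1  1  1
  i=2: 0  0  0  0  0  0  0  1  2  2  2  2
  i=3: 0  1  1  1  1  1  1  2  3  3  3  3
  i=4: 0  1  1  1  2  2  2  3  4  4  4  4
  i=5: 0  1  1  2  3  3  3  4  5  5  5  5
  i=6: 0  1  1  2  3  3  4  5  6  6  6  6
  i=7: 0  1  1  2  3  4  5  6  7  7  7  7
  i=8: 0  1  2  3  4  5  6  7  8  8  8  8
  i=9: 0  1  2  3  4  5  6  7  8  8  8  9
  i=10: 0  1  2  3  4  5  6  7  8  8  9  10
  i=11: 1  2  3  4  5  6  7  8  9  9  10  11
  i=12: 1  2  3  4  5  6  7  8  9  10  11  12

giving w = (9, 8, 2, 5, 4, 7, 6, 3, 12, 11, 1, 10) via Δ²R.

Rothe diagram D(w) (32 cells), 8 SE-corners (essential conditions):

[(1, 8, 0), (2, 7, 0), (4, 4, 1), (6, 6, 3), (7, 3, 1), (9, 11, 8), (10, 1, 0), (10, 10, 8)]


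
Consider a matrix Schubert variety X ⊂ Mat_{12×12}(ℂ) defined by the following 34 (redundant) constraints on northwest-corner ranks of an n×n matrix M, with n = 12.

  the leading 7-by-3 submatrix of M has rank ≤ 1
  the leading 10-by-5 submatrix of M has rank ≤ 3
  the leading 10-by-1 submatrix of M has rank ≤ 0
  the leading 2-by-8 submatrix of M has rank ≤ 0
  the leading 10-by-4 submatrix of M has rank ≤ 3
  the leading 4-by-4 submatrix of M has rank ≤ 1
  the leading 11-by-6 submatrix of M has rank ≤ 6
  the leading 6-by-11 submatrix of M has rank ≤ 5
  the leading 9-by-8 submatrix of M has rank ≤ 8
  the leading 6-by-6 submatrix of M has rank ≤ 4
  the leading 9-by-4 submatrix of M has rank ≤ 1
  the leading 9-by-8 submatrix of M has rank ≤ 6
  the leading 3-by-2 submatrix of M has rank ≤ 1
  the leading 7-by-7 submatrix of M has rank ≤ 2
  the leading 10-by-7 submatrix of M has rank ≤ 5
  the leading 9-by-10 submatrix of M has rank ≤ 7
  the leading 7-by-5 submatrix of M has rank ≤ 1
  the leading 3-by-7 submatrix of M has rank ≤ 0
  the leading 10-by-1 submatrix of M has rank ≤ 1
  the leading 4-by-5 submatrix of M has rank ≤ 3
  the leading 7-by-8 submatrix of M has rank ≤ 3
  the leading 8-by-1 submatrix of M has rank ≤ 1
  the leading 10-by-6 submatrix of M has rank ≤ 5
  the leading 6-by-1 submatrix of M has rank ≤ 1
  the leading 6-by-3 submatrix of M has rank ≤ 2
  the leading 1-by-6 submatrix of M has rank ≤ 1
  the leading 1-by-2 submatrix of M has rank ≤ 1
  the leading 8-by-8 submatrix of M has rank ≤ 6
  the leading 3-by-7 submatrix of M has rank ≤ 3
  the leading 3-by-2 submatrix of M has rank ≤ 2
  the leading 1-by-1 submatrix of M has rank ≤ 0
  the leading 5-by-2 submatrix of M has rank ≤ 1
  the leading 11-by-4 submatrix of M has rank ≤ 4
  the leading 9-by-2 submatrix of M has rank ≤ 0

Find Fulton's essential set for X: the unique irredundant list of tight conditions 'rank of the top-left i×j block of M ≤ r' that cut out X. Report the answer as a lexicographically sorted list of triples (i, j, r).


Propagating the 34 rank bounds to every northwest block:

  0 0 0 0 0 0 0 0 1 1 1 1
  0 0 0 0 0 0 0 0 1 2 2 2
  0 0 0 0 0 0 0 1 2 3 3 3
  0 0 1 1 1 1 1 2 3 4 4 4
  0 0 1 1 1 2 2 3 4 5 5 5
  0 0 1 1 1 2 2 3 4 5 5 6
  0 0 1 1 1 2 2 3 4 5 6 7
  0 0 1 1 2 3 3 4 5 6 7 8
  0 0 1 1 2 3 4 5 6 7 8 9
  0 1 2 2 3 4 5 6 7 8 9 10
  1 2 3 3 4 5 6 7 8 9 10 11
  1 2 3 4 5 6 7 8 9 10 11 12

giving w = (9, 10, 8, 3, 6, 12, 11, 5, 7, 2, 1, 4) via Δ²R.

8 SE-corners of the 47-cell Rothe diagram give Ess(w):

[(2, 8, 0), (3, 7, 0), (6, 11, 5), (7, 5, 1), (7, 7, 2), (9, 2, 0), (9, 4, 1), (10, 1, 0)]


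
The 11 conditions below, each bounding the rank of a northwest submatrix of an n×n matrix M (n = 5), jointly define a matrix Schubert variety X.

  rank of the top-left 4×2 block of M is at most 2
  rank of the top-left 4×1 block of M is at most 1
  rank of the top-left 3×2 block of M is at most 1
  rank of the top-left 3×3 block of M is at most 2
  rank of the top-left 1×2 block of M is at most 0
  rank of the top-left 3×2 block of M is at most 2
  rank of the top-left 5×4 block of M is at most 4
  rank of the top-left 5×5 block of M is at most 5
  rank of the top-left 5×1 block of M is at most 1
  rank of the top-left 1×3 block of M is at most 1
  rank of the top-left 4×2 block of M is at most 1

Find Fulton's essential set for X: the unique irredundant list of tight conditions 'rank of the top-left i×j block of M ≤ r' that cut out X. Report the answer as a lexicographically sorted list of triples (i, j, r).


Propagating the 11 rank bounds to every northwest block:

  row 1: 0, 0, 1, 1, 1
  row 2: 1, 1, 2, 2, 2
  row 3: 1, 1, 2, 3, 3
  row 4: 1, 1, 2, 3, 4
  row 5: 1, 2, 3, 4, 5

the unique w with this rank table is (3, 1, 4, 5, 2).

D(w) has 4 cells with 2 SE-corners; essential set:

[(1, 2, 0), (4, 2, 1)]


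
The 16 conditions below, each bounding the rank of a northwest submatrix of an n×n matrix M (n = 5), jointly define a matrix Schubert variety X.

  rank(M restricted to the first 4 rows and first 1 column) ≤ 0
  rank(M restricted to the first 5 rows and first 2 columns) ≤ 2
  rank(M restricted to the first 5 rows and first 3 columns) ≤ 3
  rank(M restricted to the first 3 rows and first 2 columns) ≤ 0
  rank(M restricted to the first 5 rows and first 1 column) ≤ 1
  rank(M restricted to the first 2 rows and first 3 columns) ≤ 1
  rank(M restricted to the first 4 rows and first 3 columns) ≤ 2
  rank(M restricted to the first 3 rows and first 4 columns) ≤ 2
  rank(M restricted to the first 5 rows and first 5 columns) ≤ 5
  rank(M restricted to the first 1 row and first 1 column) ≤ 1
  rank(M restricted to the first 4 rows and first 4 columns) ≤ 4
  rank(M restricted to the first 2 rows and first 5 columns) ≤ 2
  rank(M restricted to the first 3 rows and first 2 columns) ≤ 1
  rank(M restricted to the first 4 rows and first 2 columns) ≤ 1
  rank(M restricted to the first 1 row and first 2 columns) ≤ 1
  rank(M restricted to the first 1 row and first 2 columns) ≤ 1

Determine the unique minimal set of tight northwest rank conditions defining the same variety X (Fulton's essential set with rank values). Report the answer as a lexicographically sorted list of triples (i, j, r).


Reconstructing r_w from the 16 given conditions:

  row 1: 0  0  1  1  1
  row 2: 0  0  1  2  2
  row 3: 0  0  1  2  3
  row 4: 0  1  2  3  4
  row 5: 1  2  3  4  5

giving w = (3, 4, 5, 2, 1) via Δ²R.

D(w) has 7 cells with 2 SE-corners; essential set:

[(3, 2, 0), (4, 1, 0)]


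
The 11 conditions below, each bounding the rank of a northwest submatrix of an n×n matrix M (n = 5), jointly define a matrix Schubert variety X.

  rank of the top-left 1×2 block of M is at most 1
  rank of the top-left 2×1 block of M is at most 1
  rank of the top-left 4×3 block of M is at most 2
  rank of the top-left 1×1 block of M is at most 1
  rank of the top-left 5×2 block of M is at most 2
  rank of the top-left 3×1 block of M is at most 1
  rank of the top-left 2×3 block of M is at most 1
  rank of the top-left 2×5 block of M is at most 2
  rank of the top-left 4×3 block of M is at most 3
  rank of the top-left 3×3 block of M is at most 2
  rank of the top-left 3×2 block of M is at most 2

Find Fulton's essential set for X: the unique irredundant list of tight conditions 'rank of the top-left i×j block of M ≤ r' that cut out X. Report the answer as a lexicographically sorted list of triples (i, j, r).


Propagating the 11 rank bounds to every northwest block:

  i=1: 1, 1, 1, 1, 1
  i=2: 1, 1, 1, 2, 2
  i=3: 1, 2, 2, 3, 3
  i=4: 1, 2, 2, 3, 4
  i=5: 1, 2, 3, 4, 5

so w = (1, 4, 2, 5, 3).

D(w) has 3 cells with 2 SE-corners; essential set:

[(2, 3, 1), (4, 3, 2)]
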